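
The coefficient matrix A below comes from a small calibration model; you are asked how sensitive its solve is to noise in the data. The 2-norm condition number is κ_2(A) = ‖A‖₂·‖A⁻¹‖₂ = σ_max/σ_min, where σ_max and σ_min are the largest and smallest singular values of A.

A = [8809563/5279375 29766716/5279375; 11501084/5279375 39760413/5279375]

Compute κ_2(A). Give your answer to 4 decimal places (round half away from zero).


337.8800

form AᵀA = [8395333337041/1114872015625 28780784387712/1114872015625; 28780784387712/1114872015625 98677912934209/1114872015625] with trace 171317194034/1783795225 and determinant 5764801/71351809
char-poly roots: 2401/25 and 60025/71351809
κ_2(A) = √(λ_max/λ_min) = √((2401/25) / (60025/71351809)) = 337.8800


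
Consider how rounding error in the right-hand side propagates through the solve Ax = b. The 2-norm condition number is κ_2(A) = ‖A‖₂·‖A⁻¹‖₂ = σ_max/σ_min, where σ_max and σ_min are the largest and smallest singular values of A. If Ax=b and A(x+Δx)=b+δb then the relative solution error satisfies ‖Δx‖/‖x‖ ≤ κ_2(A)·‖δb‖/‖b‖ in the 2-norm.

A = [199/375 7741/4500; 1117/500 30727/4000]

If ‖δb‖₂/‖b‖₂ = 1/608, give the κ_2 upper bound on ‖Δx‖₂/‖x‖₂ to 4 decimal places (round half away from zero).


0.4737

form AᵀA = [11862817/2250000 975990281/54000000; 975990281/54000000 80311108033/1296000000] with trace 27886109/414720 and determinant 2825761/51840000
eigenvalues of AᵀA: λ = (tr ± √(tr²−4·det))/2 = 1681/25, 1681/2073600
κ_2(A) = √(λ_max/λ_min) = √((1681/25) / (1681/2073600)) = 288.0000
bound on ‖Δx‖/‖x‖: κ·ε = 288.0000·1/608 = 0.4737


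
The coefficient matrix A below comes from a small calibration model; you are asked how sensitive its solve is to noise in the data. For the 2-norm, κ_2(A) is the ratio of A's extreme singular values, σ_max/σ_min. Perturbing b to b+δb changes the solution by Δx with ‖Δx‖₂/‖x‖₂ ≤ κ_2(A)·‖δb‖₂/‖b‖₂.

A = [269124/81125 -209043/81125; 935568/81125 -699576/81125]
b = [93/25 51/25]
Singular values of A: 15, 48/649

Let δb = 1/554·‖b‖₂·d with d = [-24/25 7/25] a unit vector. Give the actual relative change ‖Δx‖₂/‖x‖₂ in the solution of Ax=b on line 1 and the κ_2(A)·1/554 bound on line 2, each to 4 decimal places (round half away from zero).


largest singular value 15, smallest 48/649
κ_2(A) = 15 / (48/649) = 202.8125
κ_2(A)·‖δb‖/‖b‖ = 0.3661
solve Ax = b  →  x = [-24.1775 -32.5700]
‖b‖₂ = 4.2426 and ‖x‖₂ = 40.5630
re-solving with b+δb shifts x by Δx of norm 0.1035
dividing the unrounded norms, ‖Δx‖/‖x‖ = 0.0026
realised/bound (from unrounded values) ≈ 0.0070

0.0026
0.3661


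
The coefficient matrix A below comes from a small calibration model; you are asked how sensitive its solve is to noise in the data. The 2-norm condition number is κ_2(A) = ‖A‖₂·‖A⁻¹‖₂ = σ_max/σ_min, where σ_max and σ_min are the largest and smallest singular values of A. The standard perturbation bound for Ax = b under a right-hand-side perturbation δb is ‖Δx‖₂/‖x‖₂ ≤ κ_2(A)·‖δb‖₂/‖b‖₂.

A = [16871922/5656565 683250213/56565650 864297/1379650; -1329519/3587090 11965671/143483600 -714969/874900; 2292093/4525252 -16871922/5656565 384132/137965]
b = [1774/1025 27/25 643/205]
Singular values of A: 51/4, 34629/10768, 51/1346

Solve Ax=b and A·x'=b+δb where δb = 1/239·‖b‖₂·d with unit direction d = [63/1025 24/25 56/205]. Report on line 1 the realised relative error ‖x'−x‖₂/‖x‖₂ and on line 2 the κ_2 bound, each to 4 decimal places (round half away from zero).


0.0078
1.4079

from the listed singular values, σ₁ = 51/4, σ_n = 51/1346
condition number: (51/4) ÷ (51/1346) = 336.5000
bound on ‖Δx‖/‖x‖: κ·ε = 336.5000·1/239 = 1.4079
solve Ax = b  →  x = [-47.1683 10.6933 21.1628]
‖b‖₂ = 3.7417 and ‖x‖₂ = 52.7926
re-solving with b+δb shifts x by Δx of norm 0.4132
relative error = 0.0078
so the bound overstates the realised error by a factor of ≈ 179.8951 (computed from the unrounded values)


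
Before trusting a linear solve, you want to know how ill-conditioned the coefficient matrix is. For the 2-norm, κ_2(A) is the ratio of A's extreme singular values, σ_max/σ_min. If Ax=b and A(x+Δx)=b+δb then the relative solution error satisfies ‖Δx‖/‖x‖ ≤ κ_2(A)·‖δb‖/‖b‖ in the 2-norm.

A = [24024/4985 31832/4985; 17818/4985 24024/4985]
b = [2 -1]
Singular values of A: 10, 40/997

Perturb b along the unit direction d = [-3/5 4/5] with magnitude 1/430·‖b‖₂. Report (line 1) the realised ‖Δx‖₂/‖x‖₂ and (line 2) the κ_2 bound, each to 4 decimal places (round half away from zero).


0.0026
0.5797

σ_max = 10, σ_min = 40/997
κ_2(A) = 10 / (40/997) = 249.2500
perturbation bound = 249.2500·1/430 = 0.5797
solve Ax = b  →  x = [39.9400 -29.8300]
‖b‖₂ = 2.2361 and ‖x‖₂ = 49.8501
δb = ε·‖b‖·d = [-0.0031 0.0042]; solving A·Δx = δb gives ‖Δx‖ = 0.1296
dividing the unrounded norms, ‖Δx‖/‖x‖ = 0.0026
realised/bound (from unrounded values) ≈ 0.0045


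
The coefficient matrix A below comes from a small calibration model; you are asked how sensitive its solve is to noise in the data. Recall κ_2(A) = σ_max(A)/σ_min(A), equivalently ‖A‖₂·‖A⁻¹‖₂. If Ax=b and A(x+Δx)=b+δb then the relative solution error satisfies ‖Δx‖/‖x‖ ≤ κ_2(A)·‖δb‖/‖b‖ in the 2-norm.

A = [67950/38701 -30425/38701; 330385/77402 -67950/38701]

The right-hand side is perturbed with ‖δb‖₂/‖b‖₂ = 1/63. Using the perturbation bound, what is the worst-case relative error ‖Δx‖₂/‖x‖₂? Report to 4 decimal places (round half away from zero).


1.4540

AᵀA = [755166025/35450116 -78652125/8862529; -78652125/8862529 32798125/8862529]; tr = 5244725/209764, det = 15625/209764
eigenvalues of AᵀA: λ = (tr ± √(tr²−4·det))/2 = 25, 625/209764
κ = σ_max/σ_min = 5/(25/458) = 91.6000
κ_2(A)·‖δb‖/‖b‖ = 1.4540


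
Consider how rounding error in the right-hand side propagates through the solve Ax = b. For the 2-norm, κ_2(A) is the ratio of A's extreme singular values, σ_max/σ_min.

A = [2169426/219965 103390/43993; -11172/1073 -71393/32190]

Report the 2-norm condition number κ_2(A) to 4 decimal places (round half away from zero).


form AᵀA = [11833174836/57532225 532412146/11506445; 532412146/11506445 21627269209/2071160100] with trace 53256581/246420 and determinant 5764801/855625
solving λ² − 53256581/246420·λ + 5764801/855625 = 0 gives λ = 21609/100, 9604/308025
κ = σ_max/σ_min = (147/10)/(98/555) = 83.2500

83.2500


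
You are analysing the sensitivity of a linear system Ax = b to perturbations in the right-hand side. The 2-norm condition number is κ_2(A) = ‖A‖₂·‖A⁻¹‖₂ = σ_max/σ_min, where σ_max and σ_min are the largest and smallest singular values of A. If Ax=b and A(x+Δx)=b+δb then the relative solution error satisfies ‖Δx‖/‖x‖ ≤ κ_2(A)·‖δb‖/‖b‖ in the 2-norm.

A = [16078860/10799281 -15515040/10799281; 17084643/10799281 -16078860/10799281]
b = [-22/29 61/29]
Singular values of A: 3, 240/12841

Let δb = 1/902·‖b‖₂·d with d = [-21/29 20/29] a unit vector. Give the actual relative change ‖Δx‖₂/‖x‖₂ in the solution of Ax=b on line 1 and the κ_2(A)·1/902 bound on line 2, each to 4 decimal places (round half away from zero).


largest singular value 3, smallest 240/12841
κ_2(A) = 3 / (240/12841) = 160.5125
κ_2(A)·‖δb‖/‖b‖ = 0.1780
solve Ax = b  →  x = [74.0402 77.2589]
2-norm of b is 2.2361; of x, 107.0089
Δx = A⁻¹·δb where δb = 1/902·2.2361·d; ‖Δx‖ = 0.1326
relative error = 0.0012
so the bound overstates the realised error by a factor of ≈ 143.5674 (computed from the unrounded values)

0.0012
0.1780


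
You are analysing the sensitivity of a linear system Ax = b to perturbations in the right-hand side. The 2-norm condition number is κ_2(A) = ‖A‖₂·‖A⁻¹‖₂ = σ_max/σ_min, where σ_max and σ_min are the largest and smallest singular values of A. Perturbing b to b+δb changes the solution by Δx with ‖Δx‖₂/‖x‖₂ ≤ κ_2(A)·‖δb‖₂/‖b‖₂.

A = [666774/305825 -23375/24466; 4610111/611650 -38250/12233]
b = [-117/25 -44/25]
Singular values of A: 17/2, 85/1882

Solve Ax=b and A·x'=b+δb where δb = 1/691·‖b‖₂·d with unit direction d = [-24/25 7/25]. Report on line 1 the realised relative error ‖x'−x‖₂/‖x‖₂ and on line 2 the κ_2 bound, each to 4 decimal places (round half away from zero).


0.0018
0.2724

from the listed singular values, σ₁ = 17/2, σ_n = 85/1882
κ_2(A) = (17/2) / (85/1882) = 188.2000
bound on ‖Δx‖/‖x‖: κ·ε = 188.2000·1/691 = 0.2724
solve Ax = b  →  x = [33.7376 81.8878]
2-norm of b is 5.0000; of x, 88.5654
with δb = [-0.0069 0.0020], A·Δx = δb → ‖Δx‖ = 0.1602
dividing the unrounded norms, ‖Δx‖/‖x‖ = 0.0018
so the bound overstates the realised error by a factor of ≈ 150.5612 (computed from the unrounded values)


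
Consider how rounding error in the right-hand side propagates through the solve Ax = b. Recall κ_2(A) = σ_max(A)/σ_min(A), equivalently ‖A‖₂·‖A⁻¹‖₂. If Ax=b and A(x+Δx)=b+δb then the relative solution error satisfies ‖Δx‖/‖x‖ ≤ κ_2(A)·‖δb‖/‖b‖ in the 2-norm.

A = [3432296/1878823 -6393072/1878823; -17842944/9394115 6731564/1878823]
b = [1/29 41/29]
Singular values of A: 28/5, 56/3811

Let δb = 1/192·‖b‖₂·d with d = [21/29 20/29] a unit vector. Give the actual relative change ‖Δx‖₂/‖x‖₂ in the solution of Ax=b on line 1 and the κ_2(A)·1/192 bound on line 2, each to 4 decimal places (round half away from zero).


0.0074
1.9849

from the listed singular values, σ₁ = 28/5, σ_n = 56/3811
κ = σ_max/σ_min = (28/5)/(56/3811) = 381.1000
bound on ‖Δx‖/‖x‖: κ·ε = 381.1000·1/192 = 1.9849
solve Ax = b  →  x = [59.9632 32.1828]
‖b‖₂ = 1.4142 and ‖x‖₂ = 68.0538
with δb = [0.0053 0.0051], A·Δx = δb → ‖Δx‖ = 0.5013
dividing the unrounded norms, ‖Δx‖/‖x‖ = 0.0074
so the bound overstates the realised error by a factor of ≈ 269.4793 (computed from the unrounded values)


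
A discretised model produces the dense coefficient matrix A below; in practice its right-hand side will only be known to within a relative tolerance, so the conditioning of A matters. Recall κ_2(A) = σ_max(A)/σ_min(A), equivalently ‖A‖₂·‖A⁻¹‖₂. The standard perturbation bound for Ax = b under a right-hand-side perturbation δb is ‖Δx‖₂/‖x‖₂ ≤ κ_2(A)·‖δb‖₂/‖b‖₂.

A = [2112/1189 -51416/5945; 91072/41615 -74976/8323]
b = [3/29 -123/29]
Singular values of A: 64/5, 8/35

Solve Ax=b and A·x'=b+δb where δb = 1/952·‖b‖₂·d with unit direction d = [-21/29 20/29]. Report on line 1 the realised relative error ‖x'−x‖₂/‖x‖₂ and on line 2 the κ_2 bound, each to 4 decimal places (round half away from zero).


0.0015
0.0588

largest singular value 64/5, smallest 8/35
condition number: (64/5) ÷ (8/35) = 56.0000
worst-case relative error ≤ 56.0000 × 1/952 = 0.0588
solve Ax = b  →  x = [-12.8563 -2.6524]
2-norm of b is 4.2426; of x, 13.1271
δb = ε·‖b‖·d = [-0.0032 0.0031]; solving A·Δx = δb gives ‖Δx‖ = 0.0195
dividing the unrounded norms, ‖Δx‖/‖x‖ = 0.0015
tightness: 0.0015 against a bound of 0.0588 (unrounded ratio ≈ 0.0252)


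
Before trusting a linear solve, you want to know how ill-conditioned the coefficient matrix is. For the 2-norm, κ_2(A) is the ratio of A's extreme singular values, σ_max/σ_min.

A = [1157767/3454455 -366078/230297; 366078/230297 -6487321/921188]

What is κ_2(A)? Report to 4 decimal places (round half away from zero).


328.8000

form AᵀA = [18734903269/7098905025 -3700011359/315506890; -3700011359/315506890 26311447585/504811024] with trace 3700079809/67568400 and determinant 1874161/67568400
eigenvalues of AᵀA: λ = (tr ± √(tr²−4·det))/2 = 1369/25, 1369/2702736
σ_max=√(1369/25)=(37/5), σ_min=√(1369/2702736)=(37/1644) → κ = 328.8000


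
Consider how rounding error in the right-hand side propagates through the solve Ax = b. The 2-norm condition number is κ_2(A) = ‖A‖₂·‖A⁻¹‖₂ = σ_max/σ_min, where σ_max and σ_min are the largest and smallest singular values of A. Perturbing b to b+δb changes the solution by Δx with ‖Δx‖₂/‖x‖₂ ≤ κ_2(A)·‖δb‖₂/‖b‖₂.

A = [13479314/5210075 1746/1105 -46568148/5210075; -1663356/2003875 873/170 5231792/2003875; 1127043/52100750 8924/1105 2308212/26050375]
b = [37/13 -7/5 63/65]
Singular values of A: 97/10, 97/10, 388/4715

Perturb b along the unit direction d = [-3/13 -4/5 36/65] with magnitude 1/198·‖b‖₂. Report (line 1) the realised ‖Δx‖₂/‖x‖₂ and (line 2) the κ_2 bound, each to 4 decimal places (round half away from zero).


σ_max = 97/10, σ_min = 388/4715
κ_2(A) = (97/10) / (388/4715) = 117.8750
perturbation bound = 117.8750·1/198 = 0.5953
solve Ax = b  →  x = [11.7560 0.0546 3.0940]
‖b‖₂ = 3.3166 and ‖x‖₂ = 12.1564
re-solving with b+δb shifts x by Δx of norm 0.2036
realised ‖Δx‖/‖x‖ = 0.0167
so the bound overstates the realised error by a factor of ≈ 35.5534 (computed from the unrounded values)

0.0167
0.5953


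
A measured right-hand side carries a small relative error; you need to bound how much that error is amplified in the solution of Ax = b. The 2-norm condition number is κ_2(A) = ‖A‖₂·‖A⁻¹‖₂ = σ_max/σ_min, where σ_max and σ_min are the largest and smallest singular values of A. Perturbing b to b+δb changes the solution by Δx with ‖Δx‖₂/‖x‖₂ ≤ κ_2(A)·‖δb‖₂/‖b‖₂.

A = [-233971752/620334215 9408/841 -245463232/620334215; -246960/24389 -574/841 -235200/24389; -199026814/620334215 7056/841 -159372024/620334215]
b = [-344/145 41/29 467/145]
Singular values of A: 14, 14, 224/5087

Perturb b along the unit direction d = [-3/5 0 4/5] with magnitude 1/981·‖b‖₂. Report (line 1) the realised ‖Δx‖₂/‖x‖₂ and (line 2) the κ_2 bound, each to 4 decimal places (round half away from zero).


0.0011
0.3241

from the listed singular values, σ₁ = 14, σ_n = 224/5087
condition number: 14 ÷ (224/5087) = 317.9375
bound on ‖Δx‖/‖x‖: κ·ε = 317.9375·1/981 = 0.3241
solve Ax = b  →  x = [-62.7209 -0.0025 65.7105]
‖b‖ = 4.2426, ‖x‖ = 90.8393
δb = ε·‖b‖·d = [-0.0026 0.0000 0.0035]; solving A·Δx = δb gives ‖Δx‖ = 0.0982
relative error = 0.0011
realised/bound (from unrounded values) ≈ 0.0033


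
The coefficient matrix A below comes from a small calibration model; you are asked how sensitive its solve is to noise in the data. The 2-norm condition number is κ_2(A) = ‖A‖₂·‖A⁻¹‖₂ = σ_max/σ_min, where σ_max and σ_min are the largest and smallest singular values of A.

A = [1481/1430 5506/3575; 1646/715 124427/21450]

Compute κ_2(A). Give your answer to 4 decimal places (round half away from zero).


AᵀA = [521225/81796 917080/61347; 917080/61347 26517529/736164]; tr = 92333/2178, det = 105625/17424
char-poly roots: 169/4 and 625/4356
κ = σ_max/σ_min = (13/2)/(25/66) = 17.1600

17.1600


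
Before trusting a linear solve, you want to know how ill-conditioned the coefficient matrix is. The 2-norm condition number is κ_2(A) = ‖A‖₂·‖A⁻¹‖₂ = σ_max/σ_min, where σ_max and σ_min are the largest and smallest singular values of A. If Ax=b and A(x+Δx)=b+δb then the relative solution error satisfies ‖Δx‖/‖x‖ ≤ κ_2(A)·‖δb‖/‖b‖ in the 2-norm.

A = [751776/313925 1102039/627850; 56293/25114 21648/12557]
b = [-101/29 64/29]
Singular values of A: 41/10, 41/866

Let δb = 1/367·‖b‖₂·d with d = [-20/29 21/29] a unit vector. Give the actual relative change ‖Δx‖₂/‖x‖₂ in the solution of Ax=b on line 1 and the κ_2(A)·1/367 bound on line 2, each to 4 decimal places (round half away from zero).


σ_max = 41/10, σ_min = 41/866
κ = σ_max/σ_min = (41/10)/(41/866) = 86.6000
bound on ‖Δx‖/‖x‖: κ·ε = 86.6000·1/367 = 0.2360
solve Ax = b  →  x = [-50.8878 67.4439]
‖b‖₂ = 4.1231 and ‖x‖₂ = 84.4882
Δx = A⁻¹·δb where δb = 1/367·4.1231·d; ‖Δx‖ = 0.2373
dividing the unrounded norms, ‖Δx‖/‖x‖ = 0.0028
tightness: 0.0028 against a bound of 0.2360 (unrounded ratio ≈ 0.0119)

0.0028
0.2360


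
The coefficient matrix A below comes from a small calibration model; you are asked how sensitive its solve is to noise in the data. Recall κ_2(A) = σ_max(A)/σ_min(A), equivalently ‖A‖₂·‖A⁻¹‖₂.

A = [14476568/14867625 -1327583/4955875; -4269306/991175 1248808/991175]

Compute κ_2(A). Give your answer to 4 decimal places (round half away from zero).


AᵀA = [2564330820004/131496890625 -249306726424/43832296875; -249306726424/43832296875 24241827569/14610765625]; tr = 4452011629/210395025, det = 1119364/210395025
λ_max, λ_min = (4452011629/210395025 ± √19819465510284177241/44266066544750625)/2 = 529/25, 2116/8415801
κ_2(A) = √(λ_max/λ_min) = √((529/25) / (2116/8415801)) = 290.1000

290.1000


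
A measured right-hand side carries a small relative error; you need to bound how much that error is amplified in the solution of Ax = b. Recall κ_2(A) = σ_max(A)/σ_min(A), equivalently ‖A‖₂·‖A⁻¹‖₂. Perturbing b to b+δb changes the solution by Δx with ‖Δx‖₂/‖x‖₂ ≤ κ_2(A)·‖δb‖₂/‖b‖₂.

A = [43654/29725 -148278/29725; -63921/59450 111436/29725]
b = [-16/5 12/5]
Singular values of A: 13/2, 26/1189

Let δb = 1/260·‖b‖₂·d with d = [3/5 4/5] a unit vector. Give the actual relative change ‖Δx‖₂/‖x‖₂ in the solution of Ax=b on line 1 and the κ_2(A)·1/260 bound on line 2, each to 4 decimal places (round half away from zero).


from the listed singular values, σ₁ = 13/2, σ_n = 26/1189
κ = σ_max/σ_min = (13/2)/(26/1189) = 297.2500
worst-case relative error ≤ 297.2500 × 1/260 = 1.1433
solve Ax = b  →  x = [-0.1723 0.5908]
‖b‖ = 4.0000, ‖x‖ = 0.6154
δb = ε·‖b‖·d = [0.0092 0.0123]; solving A·Δx = δb gives ‖Δx‖ = 0.7036
dividing the unrounded norms, ‖Δx‖/‖x‖ = 1.1433
tightness: 1.1433 against a bound of 1.1433; the bound is attained (ratio 1)

1.1433
1.1433


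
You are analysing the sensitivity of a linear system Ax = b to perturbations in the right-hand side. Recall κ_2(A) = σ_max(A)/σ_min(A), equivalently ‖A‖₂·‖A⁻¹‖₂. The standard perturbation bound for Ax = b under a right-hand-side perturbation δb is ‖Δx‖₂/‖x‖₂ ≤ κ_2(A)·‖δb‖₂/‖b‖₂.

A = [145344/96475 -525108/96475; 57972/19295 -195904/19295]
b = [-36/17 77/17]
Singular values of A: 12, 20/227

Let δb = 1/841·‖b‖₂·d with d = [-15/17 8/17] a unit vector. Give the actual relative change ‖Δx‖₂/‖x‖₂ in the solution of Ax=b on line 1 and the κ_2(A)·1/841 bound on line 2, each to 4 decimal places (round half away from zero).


0.0015
0.1620

largest singular value 12, smallest 20/227
κ_2(A) = 12 / (20/227) = 136.2000
bound on ‖Δx‖/‖x‖: κ·ε = 136.2000·1/841 = 0.1620
solve Ax = b  →  x = [43.6540 12.4720]
2-norm of b is 5.0000; of x, 45.4007
Δx = A⁻¹·δb where δb = 1/841·5.0000·d; ‖Δx‖ = 0.0675
relative error = 0.0015
tightness: 0.0015 against a bound of 0.1620 (unrounded ratio ≈ 0.0092)


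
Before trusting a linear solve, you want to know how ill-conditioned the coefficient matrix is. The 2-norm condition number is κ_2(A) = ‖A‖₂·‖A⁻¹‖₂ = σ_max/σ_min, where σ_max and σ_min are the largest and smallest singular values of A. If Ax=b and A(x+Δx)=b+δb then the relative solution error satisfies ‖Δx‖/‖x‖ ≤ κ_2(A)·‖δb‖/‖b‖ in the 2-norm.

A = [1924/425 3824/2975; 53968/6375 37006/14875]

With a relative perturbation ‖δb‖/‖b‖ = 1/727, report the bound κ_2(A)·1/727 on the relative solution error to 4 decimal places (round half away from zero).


form AᵀA = [12960016/140625 8819872/328125; 8819872/328125 6003524/765625] with trace 1102516/11025 and determinant 64/441
char-poly roots: 100 and 16/11025
κ = σ_max/σ_min = 10/(4/105) = 262.5000
worst-case relative error ≤ 262.5000 × 1/727 = 0.3611

0.3611


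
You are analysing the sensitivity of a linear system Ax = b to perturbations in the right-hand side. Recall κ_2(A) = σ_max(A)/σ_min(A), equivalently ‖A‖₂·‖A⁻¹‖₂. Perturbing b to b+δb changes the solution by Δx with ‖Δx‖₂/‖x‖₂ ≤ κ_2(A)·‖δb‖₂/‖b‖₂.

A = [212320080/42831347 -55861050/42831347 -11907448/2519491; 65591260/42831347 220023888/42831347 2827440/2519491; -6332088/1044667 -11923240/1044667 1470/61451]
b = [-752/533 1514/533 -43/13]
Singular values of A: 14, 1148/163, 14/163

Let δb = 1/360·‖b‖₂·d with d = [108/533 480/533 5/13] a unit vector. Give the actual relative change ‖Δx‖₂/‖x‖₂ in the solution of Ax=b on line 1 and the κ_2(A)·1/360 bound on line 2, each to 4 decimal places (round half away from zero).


from the listed singular values, σ₁ = 14, σ_n = 14/163
κ_2(A) = 14 / (14/163) = 163.0000
worst-case relative error ≤ 163.0000 × 1/360 = 0.4528
solve Ax = b  →  x = [7.0379 -3.4297 8.6269]
‖b‖ = 4.5826, ‖x‖ = 11.6498
Δx = A⁻¹·δb where δb = 1/360·4.5826·d; ‖Δx‖ = 0.1482
relative error = 0.0127
so the bound overstates the realised error by a factor of ≈ 35.5908 (computed from the unrounded values)

0.0127
0.4528


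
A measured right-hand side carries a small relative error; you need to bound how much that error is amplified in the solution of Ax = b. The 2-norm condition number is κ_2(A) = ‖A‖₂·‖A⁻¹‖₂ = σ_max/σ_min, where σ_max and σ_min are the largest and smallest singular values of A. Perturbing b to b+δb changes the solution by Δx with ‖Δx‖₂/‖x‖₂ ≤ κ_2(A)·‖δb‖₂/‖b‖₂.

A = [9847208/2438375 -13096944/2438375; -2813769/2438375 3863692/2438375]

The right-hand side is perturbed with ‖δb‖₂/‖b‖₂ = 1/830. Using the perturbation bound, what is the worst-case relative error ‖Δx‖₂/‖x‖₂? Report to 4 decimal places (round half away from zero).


0.2938

M = AᵀA = [167815682209/9513076225 -223743789612/9513076225; -223743789612/9513076225 298332892816/9513076225]. tr(M)=18645943001/380523049, det(M)=15366400/380523049
char-poly roots: 49 and 313600/380523049
σ_max=√49=7, σ_min=√(313600/380523049)=(560/19507) → κ = 243.8375
perturbation bound = 243.8375·1/830 = 0.2938


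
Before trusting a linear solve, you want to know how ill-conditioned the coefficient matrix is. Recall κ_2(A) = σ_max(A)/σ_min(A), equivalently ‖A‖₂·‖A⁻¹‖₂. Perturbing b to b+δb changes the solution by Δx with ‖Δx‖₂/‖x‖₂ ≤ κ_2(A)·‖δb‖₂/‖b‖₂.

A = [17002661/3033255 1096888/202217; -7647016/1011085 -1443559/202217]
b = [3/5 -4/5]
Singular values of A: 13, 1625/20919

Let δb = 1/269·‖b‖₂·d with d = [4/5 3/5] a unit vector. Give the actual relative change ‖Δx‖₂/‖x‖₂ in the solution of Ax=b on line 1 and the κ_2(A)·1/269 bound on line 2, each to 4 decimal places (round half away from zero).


0.6221
0.6221

largest singular value 13, smallest 1625/20919
κ = σ_max/σ_min = 13/(1625/20919) = 167.3520
worst-case relative error ≤ 167.3520 × 1/269 = 0.6221
solve Ax = b  →  x = [0.0557 0.0531]
2-norm of b is 1.0000; of x, 0.0769
re-solving with b+δb shifts x by Δx of norm 0.0479
relative error = 0.6221
realised/bound = 1 exactly: the bound is attained for this b and d


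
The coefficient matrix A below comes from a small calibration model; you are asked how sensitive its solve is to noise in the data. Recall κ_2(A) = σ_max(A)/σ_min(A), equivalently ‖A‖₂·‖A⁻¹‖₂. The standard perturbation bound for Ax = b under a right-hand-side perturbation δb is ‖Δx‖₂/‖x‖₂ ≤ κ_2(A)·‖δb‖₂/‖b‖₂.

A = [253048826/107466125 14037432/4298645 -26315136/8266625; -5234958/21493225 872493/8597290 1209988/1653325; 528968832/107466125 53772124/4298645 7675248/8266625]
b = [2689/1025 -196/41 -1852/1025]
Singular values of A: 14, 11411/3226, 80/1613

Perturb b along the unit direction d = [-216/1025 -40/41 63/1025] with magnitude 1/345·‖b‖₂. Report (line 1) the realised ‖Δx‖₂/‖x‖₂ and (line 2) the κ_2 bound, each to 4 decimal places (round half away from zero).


0.0042
0.8182

largest singular value 14, smallest 80/1613
condition number: 14 ÷ (80/1613) = 282.2750
perturbation bound = 282.2750·1/345 = 0.8182
solve Ax = b  →  x = [71.7331 -29.9662 21.4964]
‖b‖ = 5.7446, ‖x‖ = 80.6580
δb = ε·‖b‖·d = [-0.0035 -0.0162 0.0010]; solving A·Δx = δb gives ‖Δx‖ = 0.3357
relative error = 0.0042
so the bound overstates the realised error by a factor of ≈ 196.5705 (computed from the unrounded values)


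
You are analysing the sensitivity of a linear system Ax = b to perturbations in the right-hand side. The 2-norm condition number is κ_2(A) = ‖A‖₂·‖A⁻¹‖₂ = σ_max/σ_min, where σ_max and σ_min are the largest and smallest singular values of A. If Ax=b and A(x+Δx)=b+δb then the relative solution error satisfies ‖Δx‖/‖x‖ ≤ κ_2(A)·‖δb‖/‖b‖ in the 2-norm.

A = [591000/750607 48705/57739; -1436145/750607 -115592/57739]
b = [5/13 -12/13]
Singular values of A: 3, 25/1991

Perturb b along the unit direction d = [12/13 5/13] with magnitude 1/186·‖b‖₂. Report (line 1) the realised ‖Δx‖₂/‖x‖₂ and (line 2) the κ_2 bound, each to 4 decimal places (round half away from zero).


largest singular value 3, smallest 25/1991
κ_2(A) = 3 / (25/1991) = 238.9200
bound on ‖Δx‖/‖x‖: κ·ε = 238.9200·1/186 = 1.2845
solve Ax = b  →  x = [0.2299 0.2414]
2-norm of b is 1.0000; of x, 0.3333
δb = ε·‖b‖·d = [0.0050 0.0021]; solving A·Δx = δb gives ‖Δx‖ = 0.4282
dividing the unrounded norms, ‖Δx‖/‖x‖ = 1.2845
tightness: 1.2845 against a bound of 1.2845; the bound is attained (ratio 1)

1.2845
1.2845


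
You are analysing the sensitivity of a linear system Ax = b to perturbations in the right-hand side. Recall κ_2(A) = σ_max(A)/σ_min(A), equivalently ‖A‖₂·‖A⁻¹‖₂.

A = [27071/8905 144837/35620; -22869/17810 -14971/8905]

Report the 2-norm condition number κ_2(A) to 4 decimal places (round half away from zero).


274.0000

form AᵀA = [817597/75076 1090089/75076; 1090089/75076 5813929/300304] with trace 9084317/300304 and determinant 14641/1201216
solving λ² − 9084317/300304·λ + 14641/1201216 = 0 gives λ = 121/4, 121/300304
κ_2(A) = √(λ_max/λ_min) = √((121/4) / (121/300304)) = 274.0000


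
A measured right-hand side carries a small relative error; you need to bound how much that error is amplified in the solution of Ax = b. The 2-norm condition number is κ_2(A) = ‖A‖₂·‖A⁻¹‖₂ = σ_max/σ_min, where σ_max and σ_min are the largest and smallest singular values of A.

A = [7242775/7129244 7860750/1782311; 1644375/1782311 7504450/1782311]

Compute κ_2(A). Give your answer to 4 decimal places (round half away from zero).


M = AᵀA = [113818425625/60435338896 63195103125/7554417362; 63195103125/7554417362 140437765000/3777208681]. tr(M)=1404415625/35952016, det(M)=390625/8988004
eigenvalues of AᵀA: λ = (tr ± √(tr²−4·det))/2 = 625/16, 2500/2247001
so κ_2 = √((625/16) / (2500/2247001)) = 187.3750

187.3750


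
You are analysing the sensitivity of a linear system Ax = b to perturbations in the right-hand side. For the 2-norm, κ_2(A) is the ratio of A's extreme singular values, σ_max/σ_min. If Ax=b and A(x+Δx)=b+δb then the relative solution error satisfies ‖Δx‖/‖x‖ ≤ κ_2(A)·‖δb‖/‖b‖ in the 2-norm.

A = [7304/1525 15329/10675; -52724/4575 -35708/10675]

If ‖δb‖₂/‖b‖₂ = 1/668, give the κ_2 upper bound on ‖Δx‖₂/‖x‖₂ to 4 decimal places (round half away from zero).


0.4794

form AᵀA = [651991184/4186125 443711528/9767625; 443711528/9767625 302007901/22791125] with trace 277325113/1640961 and determinant 456976/1640961
λ_max, λ_min = (277325113/1640961 ± √76906218781287025/2692753003521)/2 = 169, 2704/1640961
so κ_2 = √(169 / (2704/1640961)) = 320.2500
perturbation bound = 320.2500·1/668 = 0.4794


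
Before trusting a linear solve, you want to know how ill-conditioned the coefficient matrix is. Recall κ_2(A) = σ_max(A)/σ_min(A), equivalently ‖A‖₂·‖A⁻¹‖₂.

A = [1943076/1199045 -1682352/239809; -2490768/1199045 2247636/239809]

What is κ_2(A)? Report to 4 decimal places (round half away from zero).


form AᵀA = [399178782864/57508356481 -1773455523840/57508356481; -1773455523840/57508356481 7882175840400/57508356481] with trace 4926445344/34210801 and determinant 12960000/34210801
char-poly roots: 144 and 90000/34210801
κ_2(A) = √(λ_max/λ_min) = √(144 / (90000/34210801)) = 233.9600

233.9600


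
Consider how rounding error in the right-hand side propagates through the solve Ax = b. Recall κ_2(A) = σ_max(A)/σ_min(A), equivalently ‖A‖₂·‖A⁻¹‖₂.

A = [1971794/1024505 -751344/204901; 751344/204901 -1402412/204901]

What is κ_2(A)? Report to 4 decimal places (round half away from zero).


283.6000

AᵀA = [62286909124/3631870225 -23356279584/726374045; -23356279584/726374045 8758744720/145274809]; tr = 973202516/12567025, det = 937024/12567025
solving λ² − 973202516/12567025·λ + 937024/12567025 = 0 gives λ = 1936/25, 484/502681
so κ_2 = √((1936/25) / (484/502681)) = 283.6000


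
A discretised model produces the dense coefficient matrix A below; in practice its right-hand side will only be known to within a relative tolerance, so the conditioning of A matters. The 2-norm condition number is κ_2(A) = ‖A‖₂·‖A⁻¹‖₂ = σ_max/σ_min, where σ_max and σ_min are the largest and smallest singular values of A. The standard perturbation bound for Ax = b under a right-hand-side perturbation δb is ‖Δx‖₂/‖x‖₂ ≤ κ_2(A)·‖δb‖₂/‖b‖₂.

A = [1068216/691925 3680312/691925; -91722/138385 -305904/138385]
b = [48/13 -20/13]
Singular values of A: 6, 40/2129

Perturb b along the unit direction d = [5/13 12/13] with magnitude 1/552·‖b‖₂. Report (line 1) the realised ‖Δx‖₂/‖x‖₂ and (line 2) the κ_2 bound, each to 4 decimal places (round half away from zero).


0.5785
0.5785

from the listed singular values, σ₁ = 6, σ_n = 40/2129
κ = σ_max/σ_min = 6/(40/2129) = 319.3500
κ_2(A)·‖δb‖/‖b‖ = 0.5785
solve Ax = b  →  x = [0.1867 0.6400]
‖b‖₂ = 4.0000 and ‖x‖₂ = 0.6667
re-solving with b+δb shifts x by Δx of norm 0.3857
dividing the unrounded norms, ‖Δx‖/‖x‖ = 0.5785
realised/bound = 1 exactly: the bound is attained for this b and d


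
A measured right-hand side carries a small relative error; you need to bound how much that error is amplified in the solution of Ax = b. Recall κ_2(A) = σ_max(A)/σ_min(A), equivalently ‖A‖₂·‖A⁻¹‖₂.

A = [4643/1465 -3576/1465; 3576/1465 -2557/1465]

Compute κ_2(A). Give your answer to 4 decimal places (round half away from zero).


58.6000

form AᵀA = [1373809/85849 -1029888/85849; -1029888/85849 773041/85849] with trace 2146850/85849 and determinant 15625/85849
char-poly roots: 25 and 625/85849
κ = σ_max/σ_min = 5/(25/293) = 58.6000


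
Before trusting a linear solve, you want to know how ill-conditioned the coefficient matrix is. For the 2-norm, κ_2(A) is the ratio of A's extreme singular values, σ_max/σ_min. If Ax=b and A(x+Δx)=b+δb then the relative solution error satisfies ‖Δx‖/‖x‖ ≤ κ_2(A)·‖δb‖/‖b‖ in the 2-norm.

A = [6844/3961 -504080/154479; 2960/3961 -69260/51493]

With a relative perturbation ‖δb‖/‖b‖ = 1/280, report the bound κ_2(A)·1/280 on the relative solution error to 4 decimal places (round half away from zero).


M = AᵀA = [55601936/15689521 -312688640/47068563; -312688640/47068563 1758989200/141205689]. tr(M)=7818016/488601, det(M)=6400/488601
char-poly roots: 16 and 400/488601
so κ_2 = √(16 / (400/488601)) = 139.8000
bound on ‖Δx‖/‖x‖: κ·ε = 139.8000·1/280 = 0.4993

0.4993


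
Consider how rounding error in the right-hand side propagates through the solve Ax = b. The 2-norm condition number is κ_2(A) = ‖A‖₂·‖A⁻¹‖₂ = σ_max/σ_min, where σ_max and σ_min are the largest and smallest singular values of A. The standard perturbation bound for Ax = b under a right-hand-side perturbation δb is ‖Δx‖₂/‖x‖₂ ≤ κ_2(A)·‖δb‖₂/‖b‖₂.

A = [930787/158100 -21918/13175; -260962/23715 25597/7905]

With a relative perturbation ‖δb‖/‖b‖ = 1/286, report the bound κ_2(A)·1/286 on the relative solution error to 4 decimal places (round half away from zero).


M = AᵀA = [121237875889/778410000 -1473344873/32433750; -1473344873/32433750 71639269/5405625]. tr(M)=210486289/1245456, det(M)=714025/1245456
char-poly roots: 169 and 4225/1245456
κ_2(A) = √(λ_max/λ_min) = √(169 / (4225/1245456)) = 223.2000
κ_2(A)·‖δb‖/‖b‖ = 0.7804

0.7804


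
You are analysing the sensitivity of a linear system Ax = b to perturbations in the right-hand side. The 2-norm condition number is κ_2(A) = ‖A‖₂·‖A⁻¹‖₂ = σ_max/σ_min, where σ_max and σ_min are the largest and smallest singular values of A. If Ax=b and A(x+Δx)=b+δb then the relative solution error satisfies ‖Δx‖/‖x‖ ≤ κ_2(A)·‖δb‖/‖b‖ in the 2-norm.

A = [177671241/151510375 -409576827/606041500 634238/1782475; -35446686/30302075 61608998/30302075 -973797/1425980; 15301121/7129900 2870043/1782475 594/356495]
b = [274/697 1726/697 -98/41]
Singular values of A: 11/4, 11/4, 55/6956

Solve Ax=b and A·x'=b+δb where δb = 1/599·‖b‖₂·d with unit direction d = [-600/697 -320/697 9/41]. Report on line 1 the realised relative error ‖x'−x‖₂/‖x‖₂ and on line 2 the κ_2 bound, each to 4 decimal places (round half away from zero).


largest singular value 11/4, smallest 55/6956
condition number: (11/4) ÷ (55/6956) = 347.8000
bound on ‖Δx‖/‖x‖: κ·ε = 347.8000·1/599 = 0.5806
solve Ax = b  →  x = [41.4941 -56.5376 -243.0313]
2-norm of b is 3.4641; of x, 252.9475
Δx = A⁻¹·δb where δb = 1/599·3.4641·d; ‖Δx‖ = 0.7314
relative error = 0.0029
realised/bound (from unrounded values) ≈ 0.0050

0.0029
0.5806


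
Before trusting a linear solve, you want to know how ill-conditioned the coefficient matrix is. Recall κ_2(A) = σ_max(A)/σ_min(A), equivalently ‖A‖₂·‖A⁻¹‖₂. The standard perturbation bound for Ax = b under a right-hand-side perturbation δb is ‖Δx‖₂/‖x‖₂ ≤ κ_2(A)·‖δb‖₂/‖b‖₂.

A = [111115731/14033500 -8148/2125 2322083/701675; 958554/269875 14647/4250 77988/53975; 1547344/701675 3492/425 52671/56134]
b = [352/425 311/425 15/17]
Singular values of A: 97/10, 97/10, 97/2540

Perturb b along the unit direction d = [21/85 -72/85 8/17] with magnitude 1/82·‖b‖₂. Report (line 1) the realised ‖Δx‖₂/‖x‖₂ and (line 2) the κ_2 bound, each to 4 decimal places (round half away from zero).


3.0976
3.0976

largest singular value 97/10, smallest 97/2540
κ = σ_max/σ_min = (97/10)/(97/2540) = 254.0000
κ_2(A)·‖δb‖/‖b‖ = 3.0976
solve Ax = b  →  x = [0.1180 0.0701 0.0492]
2-norm of b is 1.4142; of x, 0.1458
Δx = A⁻¹·δb where δb = 1/82·1.4142·d; ‖Δx‖ = 0.4516
dividing the unrounded norms, ‖Δx‖/‖x‖ = 3.0976
so the bound is sharp here: realised error equals the bound


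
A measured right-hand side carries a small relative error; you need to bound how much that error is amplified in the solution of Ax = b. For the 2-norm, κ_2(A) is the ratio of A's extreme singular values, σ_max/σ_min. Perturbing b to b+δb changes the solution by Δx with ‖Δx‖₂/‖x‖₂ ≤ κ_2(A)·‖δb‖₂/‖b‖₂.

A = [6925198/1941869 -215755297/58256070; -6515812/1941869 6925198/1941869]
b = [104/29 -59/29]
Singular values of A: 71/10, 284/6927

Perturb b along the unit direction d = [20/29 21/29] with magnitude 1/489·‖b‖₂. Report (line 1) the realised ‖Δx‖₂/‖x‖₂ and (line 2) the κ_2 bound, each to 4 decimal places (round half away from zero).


0.0084
0.3541

σ_max = 71/10, σ_min = 284/6927
κ_2(A) = (71/10) / (284/6927) = 173.1750
worst-case relative error ≤ 173.1750 × 1/489 = 0.3541
solve Ax = b  →  x = [18.0509 16.4133]
2-norm of b is 4.1231; of x, 24.3974
with δb = [0.0058 0.0061], A·Δx = δb → ‖Δx‖ = 0.2057
relative error = 0.0084
tightness: 0.0084 against a bound of 0.3541 (unrounded ratio ≈ 0.0238)


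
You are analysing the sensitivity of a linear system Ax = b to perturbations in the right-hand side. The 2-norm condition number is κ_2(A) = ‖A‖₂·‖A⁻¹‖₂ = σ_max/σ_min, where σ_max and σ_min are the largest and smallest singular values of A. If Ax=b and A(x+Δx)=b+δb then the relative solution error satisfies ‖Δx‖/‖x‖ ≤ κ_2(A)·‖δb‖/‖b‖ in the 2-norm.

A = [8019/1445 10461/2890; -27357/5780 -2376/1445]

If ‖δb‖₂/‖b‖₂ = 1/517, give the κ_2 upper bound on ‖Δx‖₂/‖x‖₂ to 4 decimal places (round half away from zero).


AᵀA = [71091009/1336336 4655475/167042; 4655475/167042 5280561/334084]; tr = 319077/4624, det = 1185921/18496
eigenvalues of AᵀA: λ = (tr ± √(tr²−4·det))/2 = 1089/16, 1089/1156
so κ_2 = √((1089/16) / (1089/1156)) = 8.5000
perturbation bound = 8.5000·1/517 = 0.0164

0.0164


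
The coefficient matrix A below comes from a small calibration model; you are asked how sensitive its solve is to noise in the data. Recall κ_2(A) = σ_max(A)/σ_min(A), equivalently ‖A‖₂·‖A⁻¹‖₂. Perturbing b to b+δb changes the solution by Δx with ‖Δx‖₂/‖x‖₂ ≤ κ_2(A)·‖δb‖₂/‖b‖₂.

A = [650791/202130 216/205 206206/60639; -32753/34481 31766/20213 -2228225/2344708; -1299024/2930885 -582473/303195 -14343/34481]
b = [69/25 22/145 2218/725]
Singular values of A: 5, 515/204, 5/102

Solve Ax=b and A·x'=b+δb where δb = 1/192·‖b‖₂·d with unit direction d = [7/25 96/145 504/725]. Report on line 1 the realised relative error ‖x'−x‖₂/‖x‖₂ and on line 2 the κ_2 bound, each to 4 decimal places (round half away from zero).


σ_max = 5, σ_min = 5/102
κ = σ_max/σ_min = 5/(5/102) = 102.0000
worst-case relative error ≤ 102.0000 × 1/192 = 0.5313
solve Ax = b  →  x = [-43.9282 -0.6851 42.6154]
2-norm of b is 4.1231; of x, 61.2064
δb = ε·‖b‖·d = [0.0060 0.0142 0.0149]; solving A·Δx = δb gives ‖Δx‖ = 0.4381
dividing the unrounded norms, ‖Δx‖/‖x‖ = 0.0072
tightness: 0.0072 against a bound of 0.5313 (unrounded ratio ≈ 0.0135)

0.0072
0.5313


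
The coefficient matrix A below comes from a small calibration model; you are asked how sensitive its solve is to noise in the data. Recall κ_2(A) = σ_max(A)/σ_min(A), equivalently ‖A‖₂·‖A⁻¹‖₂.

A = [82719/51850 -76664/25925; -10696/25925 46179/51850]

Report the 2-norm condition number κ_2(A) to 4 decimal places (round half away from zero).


61.0000

form AᵀA = [11680081/4301476 -5468400/1075369; -5468400/1075369 41027161/4301476] with trace 91189/7442 and determinant 2401/59536
λ_max, λ_min = (91189/7442 ± √2076624900/13845841)/2 = 49/4, 49/14884
κ_2(A) = √(λ_max/λ_min) = √((49/4) / (49/14884)) = 61.0000


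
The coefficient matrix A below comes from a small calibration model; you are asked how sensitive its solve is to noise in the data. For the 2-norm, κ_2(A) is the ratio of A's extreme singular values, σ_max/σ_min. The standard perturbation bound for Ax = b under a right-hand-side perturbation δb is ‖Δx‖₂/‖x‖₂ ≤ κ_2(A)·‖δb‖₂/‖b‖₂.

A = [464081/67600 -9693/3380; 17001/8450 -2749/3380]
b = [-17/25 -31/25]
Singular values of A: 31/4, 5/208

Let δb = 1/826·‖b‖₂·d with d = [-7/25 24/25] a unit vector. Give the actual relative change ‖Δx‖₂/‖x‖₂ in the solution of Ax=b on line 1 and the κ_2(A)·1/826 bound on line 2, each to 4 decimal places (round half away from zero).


0.0017
0.3903

largest singular value 31/4, smallest 5/208
condition number: (31/4) ÷ (5/208) = 322.4000
perturbation bound = 322.4000·1/826 = 0.3903
solve Ax = b  →  x = [-16.1191 -38.3504]
‖b‖₂ = 1.4142 and ‖x‖₂ = 41.6002
re-solving with b+δb shifts x by Δx of norm 0.0712
relative error = 0.0017
tightness: 0.0017 against a bound of 0.3903 (unrounded ratio ≈ 0.0044)
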